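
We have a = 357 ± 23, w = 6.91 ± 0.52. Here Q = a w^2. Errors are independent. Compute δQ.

Q is a product of powers, so relative uncertainties combine in quadrature:
  (1·δa/a)² = (1×0.0644)² = 0.00415;  (2·δw/w)² = (2×0.0753)² = 0.0227
δQ/Q = √(0.0268) = 0.164
Q = 17000, so δQ = 0.164 × 17000 = 2790.

2790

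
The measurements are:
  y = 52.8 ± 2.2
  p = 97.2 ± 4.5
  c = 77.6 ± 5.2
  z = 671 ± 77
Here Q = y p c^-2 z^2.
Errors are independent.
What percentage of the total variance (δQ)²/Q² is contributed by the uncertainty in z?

(δQ/Q)² = (1·δy/y)² + (1·δp/p)² + (-2·δc/c)² + (2·δz/z)²
  y term: (1×0.0417)² = 0.00174
  p term: (1×0.0463)² = 0.00214
  c term: (-2×0.0670)² = 0.0180
  z term: (2×0.115)² = 0.0527
Total = 0.0745. Share from z = 0.0527/0.0745 = 0.707.

70.7%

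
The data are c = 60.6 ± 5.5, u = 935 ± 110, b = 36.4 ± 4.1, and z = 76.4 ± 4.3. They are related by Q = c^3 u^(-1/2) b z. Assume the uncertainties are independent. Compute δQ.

6.19e+06

Relative error in a monomial: (δQ/Q)² = Σ (nᵢ · δxᵢ/xᵢ)².
  (3·δc/c)² = (3×0.0908)² = 0.0741;  (−½·δu/u)² = (-0.5×0.118)² = 0.00346;  (1·δb/b)² = (1×0.113)² = 0.0127;  (1·δz/z)² = (1×0.0563)² = 0.00317
δQ/Q = √(0.0935) = 0.306
Q = 2.02e+07, so δQ = 0.306 × 2.02e+07 = 6.19e+06.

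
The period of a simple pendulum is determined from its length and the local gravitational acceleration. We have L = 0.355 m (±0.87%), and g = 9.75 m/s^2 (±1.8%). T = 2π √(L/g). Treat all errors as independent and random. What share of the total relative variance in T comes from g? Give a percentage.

81.1%

(δT/T)² = (½·δL/L)² + (−½·δg/g)²
  L term: (0.5×0.00870)² = 1.89e-05
  g term: (-0.5×0.0180)² = 8.1e-05
Total = 9.99e-05. Share from g = 8.1e-05/9.99e-05 = 0.811.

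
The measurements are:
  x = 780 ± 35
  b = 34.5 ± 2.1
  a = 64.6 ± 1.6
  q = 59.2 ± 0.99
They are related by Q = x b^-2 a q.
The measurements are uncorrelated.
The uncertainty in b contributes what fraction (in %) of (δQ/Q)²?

83.6%

(δQ/Q)² = (1·δx/x)² + (-2·δb/b)² + (1·δa/a)² + (1·δq/q)²
  x term: (1×0.0449)² = 0.00201
  b term: (-2×0.0609)² = 0.0148
  a term: (1×0.0248)² = 0.000613
  q term: (1×0.0167)² = 0.000280
Total = 0.0177. Share from b = 0.0148/0.0177 = 0.836.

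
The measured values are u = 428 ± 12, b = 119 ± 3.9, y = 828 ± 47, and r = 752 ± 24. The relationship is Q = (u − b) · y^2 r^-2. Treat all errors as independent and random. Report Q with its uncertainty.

Let w = u − b = 309. δw = √(δu² + δb²) = √(144 + 15.2) = 12.6, so δw/w = 0.0408.
Q is then a monomial in w, y, r:
δQ/Q = √((δw/w)² + (2·δy/y)² + (-2·δr/r)²) = √(0.00167 + 0.0129 + 0.00407) = 0.136
Q = 375, so δQ = 0.136 × 375 = 51.1.

375 ± 51.1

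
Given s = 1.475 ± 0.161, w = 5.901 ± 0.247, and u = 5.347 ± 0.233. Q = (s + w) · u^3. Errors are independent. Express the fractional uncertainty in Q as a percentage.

Let h = s + w = 7.376. δh = √(δs² + δw²) = √(0.0259 + 0.0610) = 0.295, so δh/h = 0.0400.
Q is then a monomial in h, u:
δQ/Q = √((δh/h)² + (3·δu/u)²) = √(0.00160 + 0.0171) = 0.137

13.7%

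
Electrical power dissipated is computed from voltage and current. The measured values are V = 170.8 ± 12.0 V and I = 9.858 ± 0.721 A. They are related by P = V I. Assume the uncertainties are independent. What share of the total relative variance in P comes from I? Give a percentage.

(δP/P)² = (1·δV/V)² + (1·δI/I)²
  V term: (1×0.0703)² = 0.00494
  I term: (1×0.0731)² = 0.00535
Total = 0.0103. Share from I = 0.00535/0.0103 = 0.520.

52.0%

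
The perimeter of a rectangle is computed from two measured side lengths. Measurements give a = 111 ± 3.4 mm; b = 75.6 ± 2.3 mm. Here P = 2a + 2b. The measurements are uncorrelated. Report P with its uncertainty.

Sums and differences: (δP)² = Σ (cᵢ δxᵢ)².
  (2·δa)² = 46.2;  (2·δb)² = 21.2
δP = √(67.4) = 8.21 mm
P = 373 mm.

373 ± 8.21 mm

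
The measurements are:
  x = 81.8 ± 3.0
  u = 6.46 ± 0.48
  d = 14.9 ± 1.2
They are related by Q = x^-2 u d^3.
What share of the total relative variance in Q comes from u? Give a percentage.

(δQ/Q)² = (-2·δx/x)² + (1·δu/u)² + (3·δd/d)²
  x term: (-2×0.0367)² = 0.00538
  u term: (1×0.0743)² = 0.00552
  d term: (3×0.0805)² = 0.0584
Total = 0.0693. Share from u = 0.00552/0.0693 = 0.0797.

7.97%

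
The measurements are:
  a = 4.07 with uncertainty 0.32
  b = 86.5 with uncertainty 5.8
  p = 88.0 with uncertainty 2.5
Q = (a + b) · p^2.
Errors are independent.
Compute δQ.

60100

Let u = a + b = 90.6. δu = √(δa² + δb²) = √(0.102 + 33.6) = 5.81, so δu/u = 0.0641.
Q is then a monomial in u, p:
δQ/Q = √((δu/u)² + (2·δp/p)²) = √(0.00411 + 0.00323) = 0.0857
Q = 7.01e+05, so δQ = 0.0857 × 7.01e+05 = 60100.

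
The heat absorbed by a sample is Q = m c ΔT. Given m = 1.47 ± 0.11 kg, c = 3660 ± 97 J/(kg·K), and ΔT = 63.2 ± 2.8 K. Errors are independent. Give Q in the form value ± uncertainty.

Products/powers → add relative errors in quadrature, weighted by exponent:
  (1·δm/m)² = (1×0.0748)² = 0.00560;  (1·δc/c)² = (1×0.0265)² = 0.000702;  (1·δΔT/ΔT)² = (1×0.0443)² = 0.00196
δQ/Q = √(0.00826) = 0.0909
Q = 3.4e+05 J, so δQ = 0.0909 × 3.4e+05 = 30900 J.

(3.40 ± 0.309) × 10^5 J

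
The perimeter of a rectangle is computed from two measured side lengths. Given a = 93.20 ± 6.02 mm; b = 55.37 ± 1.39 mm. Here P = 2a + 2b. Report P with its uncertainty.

For a sum/difference, combine absolute errors in quadrature:
  (2·δa)² = 145;  (2·δb)² = 7.73
δP = √(153) = 12.4 mm
P = 297.1 mm.

297.1 ± 12.4 mm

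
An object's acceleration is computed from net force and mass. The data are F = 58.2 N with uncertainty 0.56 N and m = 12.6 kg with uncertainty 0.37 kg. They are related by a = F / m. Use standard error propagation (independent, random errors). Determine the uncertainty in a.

Each factor contributes (exponent × relative error)² to (δa/a)²:
  (1·δF/F)² = (1×0.00962)² = 9.26e-05;  (-1·δm/m)² = (-1×0.0294)² = 0.000862
δa/a = √(0.000955) = 0.0309
a = 4.62 m/s^2, so δa = 0.0309 × 4.62 = 0.143 m/s^2.

0.143 m/s^2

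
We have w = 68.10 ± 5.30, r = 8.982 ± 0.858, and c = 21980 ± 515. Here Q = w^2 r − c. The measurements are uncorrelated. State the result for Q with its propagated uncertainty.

19680 ± 7620

Let p = w^2·r = 41660. δp/p = √((2·δw/w)² + (1·δr/r)²) = √(0.0242 + 0.00912) = 0.183, so δp = 7610.
Q = p − c: δQ = √(δp² + δc²) = √(5.79e+07 + 2.65e+05) = 7620
Q = 19680.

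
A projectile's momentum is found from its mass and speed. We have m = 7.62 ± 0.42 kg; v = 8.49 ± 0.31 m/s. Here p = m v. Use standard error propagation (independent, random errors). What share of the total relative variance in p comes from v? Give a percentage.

(δp/p)² = (1·δm/m)² + (1·δv/v)²
  m term: (1×0.0551)² = 0.00304
  v term: (1×0.0365)² = 0.00133
Total = 0.00437. Share from v = 0.00133/0.00437 = 0.305.

30.5%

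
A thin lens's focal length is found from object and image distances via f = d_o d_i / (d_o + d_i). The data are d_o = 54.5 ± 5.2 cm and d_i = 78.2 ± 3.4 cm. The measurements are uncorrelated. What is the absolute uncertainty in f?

1.89 cm

∂f/∂d_o = (d_i/(d_o+d_i))² = 0.347;  ∂f/∂d_i = (d_o/(d_o+d_i))² = 0.169
δf = √((∂f/∂d_o · δd_o)² + (∂f/∂d_i · δd_i)²) = √(3.26 + 0.329) = 1.89 cm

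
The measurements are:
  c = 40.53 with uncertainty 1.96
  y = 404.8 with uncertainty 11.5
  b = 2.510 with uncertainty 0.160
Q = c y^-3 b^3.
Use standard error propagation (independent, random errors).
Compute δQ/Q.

Since Q is a product/quotient, work with relative uncertainties:
  (1·δc/c)² = (1×0.0484)² = 0.00234;  (-3·δy/y)² = (-3×0.0284)² = 0.00726;  (3·δb/b)² = (3×0.0637)² = 0.0366
δQ/Q = √(0.0462) = 0.215

0.215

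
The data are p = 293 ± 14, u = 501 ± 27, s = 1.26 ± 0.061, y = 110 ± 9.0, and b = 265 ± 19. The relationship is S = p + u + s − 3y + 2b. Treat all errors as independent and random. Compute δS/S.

0.0559

S is a linear combination, so absolute uncertainties add in quadrature:
  (δp)² = 196;  (δu)² = 729;  (δs)² = 0.00372;  (3·δy)² = 729;  (2·δb)² = 1440
δS = √(3100) = 55.7
S = 995, so δS/S = 55.7/995 = 0.0559.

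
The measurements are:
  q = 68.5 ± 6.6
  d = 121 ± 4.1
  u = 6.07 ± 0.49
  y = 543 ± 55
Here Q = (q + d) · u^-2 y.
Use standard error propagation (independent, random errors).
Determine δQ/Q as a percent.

19.5%

Let w = q + d = 190. δw = √(δq² + δd²) = √(43.6 + 16.8) = 7.77, so δw/w = 0.0410.
Q is then a monomial in w, u, y:
δQ/Q = √((δw/w)² + (-2·δu/u)² + (1·δy/y)²) = √(0.00168 + 0.0261 + 0.0103) = 0.195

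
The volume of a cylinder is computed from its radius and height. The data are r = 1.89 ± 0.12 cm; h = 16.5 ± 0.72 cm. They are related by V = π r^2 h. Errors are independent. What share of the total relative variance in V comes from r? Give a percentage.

(δV/V)² = (2·δr/r)² + (1·δh/h)²
  r term: (2×0.0635)² = 0.0161
  h term: (1×0.0436)² = 0.00190
Total = 0.0180. Share from r = 0.0161/0.0180 = 0.894.

89.4%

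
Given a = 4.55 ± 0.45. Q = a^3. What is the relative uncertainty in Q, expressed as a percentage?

29.7%

Q ∝ a^3, so δQ/Q = |3| · δa/a = 3 × 0.0989 = 0.297.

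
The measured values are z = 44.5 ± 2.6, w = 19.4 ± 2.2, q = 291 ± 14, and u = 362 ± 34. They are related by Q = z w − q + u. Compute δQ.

Let p = z·w = 863. δp/p = √((1·δz/z)² + (1·δw/w)²) = √(0.00341 + 0.0129) = 0.128, so δp = 110.
Q = p − q + u: δQ = √(δp² + δq² + δu²) = √(12100 + 196 + 1160) = 116

116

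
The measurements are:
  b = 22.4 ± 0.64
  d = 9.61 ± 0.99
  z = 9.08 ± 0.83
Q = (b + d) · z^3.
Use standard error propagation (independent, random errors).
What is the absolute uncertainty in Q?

Let u = b + d = 32.0. δu = √(δb² + δd²) = √(0.410 + 0.980) = 1.18, so δu/u = 0.0368.
Q is then a monomial in u, z:
δQ/Q = √((δu/u)² + (3·δz/z)²) = √(0.00136 + 0.0752) = 0.277
Q = 24000, so δQ = 0.277 × 24000 = 6630.

6630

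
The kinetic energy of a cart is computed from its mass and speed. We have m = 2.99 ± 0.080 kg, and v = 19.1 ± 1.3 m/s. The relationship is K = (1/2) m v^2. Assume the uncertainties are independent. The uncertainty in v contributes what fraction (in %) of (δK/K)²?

(δK/K)² = (1·δm/m)² + (2·δv/v)²
  m term: (1×0.0268)² = 0.000716
  v term: (2×0.0681)² = 0.0185
Total = 0.0192. Share from v = 0.0185/0.0192 = 0.963.

96.3%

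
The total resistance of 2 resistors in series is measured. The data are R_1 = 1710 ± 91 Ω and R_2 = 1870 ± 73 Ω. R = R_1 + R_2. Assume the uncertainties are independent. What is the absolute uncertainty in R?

Sums and differences: (δR)² = Σ (cᵢ δxᵢ)².
  (δR_1)² = 8280;  (δR_2)² = 5330
δR = √(13600) = 117 Ω

117 Ω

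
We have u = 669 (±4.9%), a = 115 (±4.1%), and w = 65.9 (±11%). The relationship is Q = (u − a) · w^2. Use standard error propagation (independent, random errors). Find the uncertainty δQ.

5.48e+05

Let h = u − a = 554. δh = √(δu² + δa²) = √(1070 + 22.2) = 33.1, so δh/h = 0.0598.
Q is then a monomial in h, w:
δQ/Q = √((δh/h)² + (2·δw/w)²) = √(0.00357 + 0.0484) = 0.228
Q = 2.41e+06, so δQ = 0.228 × 2.41e+06 = 5.48e+05.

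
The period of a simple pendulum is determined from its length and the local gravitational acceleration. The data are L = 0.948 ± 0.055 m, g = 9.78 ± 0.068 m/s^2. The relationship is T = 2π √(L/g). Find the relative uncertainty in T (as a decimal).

0.0292

For a monomial T ∝ L^(1/2), g^(-1/2), fractional errors add in quadrature:
  (½·δL/L)² = (0.5×0.0580)² = 0.000841;  (−½·δg/g)² = (-0.5×0.00695)² = 1.21e-05
δT/T = √(0.000854) = 0.0292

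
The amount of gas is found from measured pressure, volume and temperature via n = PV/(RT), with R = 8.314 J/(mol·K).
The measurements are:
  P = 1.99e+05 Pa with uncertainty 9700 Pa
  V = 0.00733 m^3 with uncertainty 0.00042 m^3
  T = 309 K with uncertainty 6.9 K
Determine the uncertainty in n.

0.0446 mol

n is a product of powers, so relative uncertainties combine in quadrature:
  (1·δP/P)² = (1×0.0487)² = 0.00238;  (1·δV/V)² = (1×0.0573)² = 0.00328;  (-1·δT/T)² = (-1×0.0223)² = 0.000499
δn/n = √(0.00616) = 0.0785
n = 0.568 mol, so δn = 0.0785 × 0.568 = 0.0446 mol.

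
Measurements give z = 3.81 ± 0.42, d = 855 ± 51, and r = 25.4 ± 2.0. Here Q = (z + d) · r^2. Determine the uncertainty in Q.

93300

Let u = z + d = 859. δu = √(δz² + δd²) = √(0.176 + 2600) = 51.0, so δu/u = 0.0594.
Q is then a monomial in u, r:
δQ/Q = √((δu/u)² + (2·δr/r)²) = √(0.00353 + 0.0248) = 0.168
Q = 5.54e+05, so δQ = 0.168 × 5.54e+05 = 93300.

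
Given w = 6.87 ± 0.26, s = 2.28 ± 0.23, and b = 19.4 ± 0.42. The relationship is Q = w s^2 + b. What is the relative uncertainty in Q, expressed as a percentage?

Let p = w·s^2 = 35.7. δp/p = √((1·δw/w)² + (2·δs/s)²) = √(0.00143 + 0.0407) = 0.205, so δp = 7.33.
Q = p + b: δQ = √(δp² + δb²) = √(53.7 + 0.176) = 7.34
Q = 55.1, so δQ/Q = 7.34/55.1 = 0.133.

13.3%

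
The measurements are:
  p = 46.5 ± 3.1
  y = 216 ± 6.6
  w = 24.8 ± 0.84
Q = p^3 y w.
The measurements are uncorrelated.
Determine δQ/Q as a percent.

Since Q is a product/quotient, work with relative uncertainties:
  (3·δp/p)² = (3×0.0667)² = 0.0400;  (1·δy/y)² = (1×0.0306)² = 0.000934;  (1·δw/w)² = (1×0.0339)² = 0.00115
δQ/Q = √(0.0421) = 0.205

20.5%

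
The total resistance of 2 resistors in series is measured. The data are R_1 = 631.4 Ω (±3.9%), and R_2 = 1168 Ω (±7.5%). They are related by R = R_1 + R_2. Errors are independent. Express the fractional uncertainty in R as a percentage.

5.06%

Absolute uncertainties add in quadrature for a linear combination:
  (δR_1)² = 606;  (δR_2)² = 7670
δR = √(8280) = 91.0 Ω
R = 1799 Ω, so δR/R = 91.0/1799 = 0.0506.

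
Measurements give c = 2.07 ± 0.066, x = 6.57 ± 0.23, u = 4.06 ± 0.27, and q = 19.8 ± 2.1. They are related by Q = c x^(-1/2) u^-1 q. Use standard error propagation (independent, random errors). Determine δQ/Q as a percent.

13.0%

For a monomial Q ∝ c, x^(-1/2), u^-1, q, fractional errors add in quadrature:
  (1·δc/c)² = (1×0.0319)² = 0.00102;  (−½·δx/x)² = (-0.5×0.0350)² = 0.000306;  (-1·δu/u)² = (-1×0.0665)² = 0.00442;  (1·δq/q)² = (1×0.106)² = 0.0112
δQ/Q = √(0.0170) = 0.130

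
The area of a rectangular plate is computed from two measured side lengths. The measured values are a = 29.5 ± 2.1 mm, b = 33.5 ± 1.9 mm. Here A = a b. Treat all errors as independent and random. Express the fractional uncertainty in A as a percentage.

A is a product of powers, so relative uncertainties combine in quadrature:
  (1·δa/a)² = (1×0.0712)² = 0.00507;  (1·δb/b)² = (1×0.0567)² = 0.00322
δA/A = √(0.00828) = 0.0910

9.10%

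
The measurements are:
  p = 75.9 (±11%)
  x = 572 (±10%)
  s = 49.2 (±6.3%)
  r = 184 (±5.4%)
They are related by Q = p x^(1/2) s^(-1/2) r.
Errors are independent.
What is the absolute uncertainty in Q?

6480

Since Q is a product/quotient, work with relative uncertainties:
  (1·δp/p)² = (1×0.110)² = 0.0121;  (½·δx/x)² = (0.5×0.100)² = 0.00250;  (−½·δs/s)² = (-0.5×0.0630)² = 0.000992;  (1·δr/r)² = (1×0.0540)² = 0.00292
δQ/Q = √(0.0185) = 0.136
Q = 47600, so δQ = 0.136 × 47600 = 6480.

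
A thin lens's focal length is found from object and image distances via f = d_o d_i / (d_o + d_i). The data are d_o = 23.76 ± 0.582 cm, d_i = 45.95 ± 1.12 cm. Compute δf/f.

∂f/∂d_o = (d_i/(d_o+d_i))² = 0.434;  ∂f/∂d_i = (d_o/(d_o+d_i))² = 0.116
δf = √((∂f/∂d_o · δd_o)² + (∂f/∂d_i · δd_i)²) = √(0.0639 + 0.0169) = 0.284 cm
f = 15.66 cm, so δf/f = 0.284/15.66 = 0.0182.

0.0182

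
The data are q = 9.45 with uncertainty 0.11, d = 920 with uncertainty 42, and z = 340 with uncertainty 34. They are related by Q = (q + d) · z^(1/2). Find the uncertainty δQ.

1160

Let u = q + d = 929. δu = √(δq² + δd²) = √(0.0121 + 1760) = 42.0, so δu/u = 0.0452.
Q is then a monomial in u, z:
δQ/Q = √((δu/u)² + (½·δz/z)²) = √(0.00204 + 0.00250) = 0.0674
Q = 17100, so δQ = 0.0674 × 17100 = 1160.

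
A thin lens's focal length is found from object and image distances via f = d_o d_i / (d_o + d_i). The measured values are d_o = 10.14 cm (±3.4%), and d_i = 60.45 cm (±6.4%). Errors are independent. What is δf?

0.265 cm

∂f/∂d_o = (d_i/(d_o+d_i))² = 0.733;  ∂f/∂d_i = (d_o/(d_o+d_i))² = 0.0206
δf = √((∂f/∂d_o · δd_o)² + (∂f/∂d_i · δd_i)²) = √(0.0639 + 0.00637) = 0.265 cm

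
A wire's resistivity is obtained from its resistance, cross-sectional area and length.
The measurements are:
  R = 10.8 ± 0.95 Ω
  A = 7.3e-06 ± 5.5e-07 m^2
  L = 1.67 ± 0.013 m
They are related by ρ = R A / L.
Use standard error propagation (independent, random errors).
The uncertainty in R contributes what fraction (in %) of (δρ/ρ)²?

57.4%

(δρ/ρ)² = (1·δR/R)² + (1·δA/A)² + (-1·δL/L)²
  R term: (1×0.0880)² = 0.00774
  A term: (1×0.0753)² = 0.00568
  L term: (-1×0.00778)² = 6.06e-05
Total = 0.0135. Share from R = 0.00774/0.0135 = 0.574.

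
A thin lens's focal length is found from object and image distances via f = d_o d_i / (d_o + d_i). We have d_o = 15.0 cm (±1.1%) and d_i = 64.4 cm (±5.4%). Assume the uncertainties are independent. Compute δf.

0.165 cm

∂f/∂d_o = (d_i/(d_o+d_i))² = 0.658;  ∂f/∂d_i = (d_o/(d_o+d_i))² = 0.0357
δf = √((∂f/∂d_o · δd_o)² + (∂f/∂d_i · δd_i)²) = √(0.0118 + 0.0154) = 0.165 cm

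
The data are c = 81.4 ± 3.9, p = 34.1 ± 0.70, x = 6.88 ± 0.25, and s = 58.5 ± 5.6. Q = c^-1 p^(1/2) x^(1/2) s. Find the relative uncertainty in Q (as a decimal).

Products/powers → add relative errors in quadrature, weighted by exponent:
  (-1·δc/c)² = (-1×0.0479)² = 0.00230;  (½·δp/p)² = (0.5×0.0205)² = 0.000105;  (½·δx/x)² = (0.5×0.0363)² = 0.000330;  (1·δs/s)² = (1×0.0957)² = 0.00916
δQ/Q = √(0.0119) = 0.109

0.109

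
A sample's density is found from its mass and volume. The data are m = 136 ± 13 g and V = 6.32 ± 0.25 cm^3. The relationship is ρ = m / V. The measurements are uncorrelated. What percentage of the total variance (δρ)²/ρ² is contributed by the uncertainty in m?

85.4%

(δρ/ρ)² = (1·δm/m)² + (-1·δV/V)²
  m term: (1×0.0956)² = 0.00914
  V term: (-1×0.0396)² = 0.00156
Total = 0.0107. Share from m = 0.00914/0.0107 = 0.854.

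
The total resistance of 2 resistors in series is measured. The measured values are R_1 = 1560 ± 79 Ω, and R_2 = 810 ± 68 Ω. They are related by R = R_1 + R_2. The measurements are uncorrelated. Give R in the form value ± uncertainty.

2370 ± 104 Ω

For a sum/difference, combine absolute errors in quadrature:
  (δR_1)² = 6240;  (δR_2)² = 4620
δR = √(10900) = 104 Ω
R = 2370 Ω.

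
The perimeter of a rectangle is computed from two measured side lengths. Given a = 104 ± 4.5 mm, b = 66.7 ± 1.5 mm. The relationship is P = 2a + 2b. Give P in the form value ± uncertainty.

341 ± 9.49 mm

Absolute uncertainties add in quadrature for a linear combination:
  (2·δa)² = 81.0;  (2·δb)² = 9.00
δP = √(90.0) = 9.49 mm
P = 341 mm.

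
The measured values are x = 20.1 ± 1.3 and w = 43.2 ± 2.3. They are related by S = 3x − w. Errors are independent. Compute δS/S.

0.265

For a sum/difference, combine absolute errors in quadrature:
  (3·δx)² = 15.2;  (δw)² = 5.29
δS = √(20.5) = 4.53
S = 17.1, so δS/S = 4.53/17.1 = 0.265.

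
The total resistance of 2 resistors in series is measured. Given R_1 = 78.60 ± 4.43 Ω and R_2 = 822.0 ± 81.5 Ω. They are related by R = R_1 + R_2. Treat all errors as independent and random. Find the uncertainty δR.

81.6 Ω

Each term contributes (cᵢ δxᵢ)² to (δR)²:
  (δR_1)² = 19.6;  (δR_2)² = 6640
δR = √(6660) = 81.6 Ω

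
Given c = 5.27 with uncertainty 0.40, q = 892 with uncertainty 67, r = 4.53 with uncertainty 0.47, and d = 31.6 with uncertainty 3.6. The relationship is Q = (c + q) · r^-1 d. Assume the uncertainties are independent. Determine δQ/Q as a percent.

17.1%

Let u = c + q = 897. δu = √(δc² + δq²) = √(0.160 + 4490) = 67.0, so δu/u = 0.0747.
Q is then a monomial in u, r, d:
δQ/Q = √((δu/u)² + (-1·δr/r)² + (1·δd/d)²) = √(0.00558 + 0.0108 + 0.0130) = 0.171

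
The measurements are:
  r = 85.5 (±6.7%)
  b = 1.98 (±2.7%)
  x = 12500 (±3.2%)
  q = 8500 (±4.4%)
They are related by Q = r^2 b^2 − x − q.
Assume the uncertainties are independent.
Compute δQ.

4180

Let p = r^2·b^2 = 28700. δp/p = √((2·δr/r)² + (2·δb/b)²) = √(0.0180 + 0.00292) = 0.144, so δp = 4140.
Q = p − x − q: δQ = √(δp² + δx² + δq²) = √(1.71e+07 + 1.6e+05 + 1.4e+05) = 4180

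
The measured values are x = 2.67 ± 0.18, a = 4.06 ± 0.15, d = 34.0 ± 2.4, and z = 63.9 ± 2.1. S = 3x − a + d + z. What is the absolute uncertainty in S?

Absolute uncertainties add in quadrature for a linear combination:
  (3·δx)² = 0.292;  (δa)² = 0.0225;  (δd)² = 5.76;  (δz)² = 4.41
δS = √(10.5) = 3.24

3.24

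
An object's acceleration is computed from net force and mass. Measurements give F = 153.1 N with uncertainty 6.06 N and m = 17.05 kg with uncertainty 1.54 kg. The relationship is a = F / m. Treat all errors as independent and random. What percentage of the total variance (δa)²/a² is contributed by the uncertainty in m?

83.9%

(δa/a)² = (1·δF/F)² + (-1·δm/m)²
  F term: (1×0.0396)² = 0.00157
  m term: (-1×0.0903)² = 0.00816
Total = 0.00972. Share from m = 0.00816/0.00972 = 0.839.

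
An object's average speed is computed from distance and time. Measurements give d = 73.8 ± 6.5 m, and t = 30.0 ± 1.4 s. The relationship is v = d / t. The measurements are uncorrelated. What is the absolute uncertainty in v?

Relative error in a monomial: (δv/v)² = Σ (nᵢ · δxᵢ/xᵢ)².
  (1·δd/d)² = (1×0.0881)² = 0.00776;  (-1·δt/t)² = (-1×0.0467)² = 0.00218
δv/v = √(0.00994) = 0.0997
v = 2.46 m/s, so δv = 0.0997 × 2.46 = 0.245 m/s.

0.245 m/s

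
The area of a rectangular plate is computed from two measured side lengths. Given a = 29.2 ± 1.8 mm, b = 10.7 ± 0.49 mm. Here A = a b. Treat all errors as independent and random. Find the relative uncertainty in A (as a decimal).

Since A is a product/quotient, work with relative uncertainties:
  (1·δa/a)² = (1×0.0616)² = 0.00380;  (1·δb/b)² = (1×0.0458)² = 0.00210
δA/A = √(0.00590) = 0.0768

0.0768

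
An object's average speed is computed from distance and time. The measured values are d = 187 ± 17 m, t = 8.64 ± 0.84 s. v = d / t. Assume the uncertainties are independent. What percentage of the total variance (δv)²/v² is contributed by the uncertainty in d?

(δv/v)² = (1·δd/d)² + (-1·δt/t)²
  d term: (1×0.0909)² = 0.00826
  t term: (-1×0.0972)² = 0.00945
Total = 0.0177. Share from d = 0.00826/0.0177 = 0.466.

46.6%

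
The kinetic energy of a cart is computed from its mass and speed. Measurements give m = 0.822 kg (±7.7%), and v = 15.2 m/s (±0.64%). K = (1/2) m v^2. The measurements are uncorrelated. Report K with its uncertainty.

95.0 ± 7.41 J

Each factor contributes (exponent × relative error)² to (δK/K)²:
  (1·δm/m)² = (1×0.0770)² = 0.00593;  (2·δv/v)² = (2×0.00640)² = 0.000164
δK/K = √(0.00609) = 0.0781
K = 95.0 J, so δK = 0.0781 × 95.0 = 7.41 J.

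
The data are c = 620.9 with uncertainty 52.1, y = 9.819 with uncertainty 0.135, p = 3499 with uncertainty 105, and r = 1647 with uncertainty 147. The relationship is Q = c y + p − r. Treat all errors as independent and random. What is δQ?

549

Let w = c·y = 6097. δw/w = √((1·δc/c)² + (1·δy/y)²) = √(0.00704 + 0.000189) = 0.0850, so δw = 518.
Q = w + p − r: δQ = √(δw² + δp² + δr²) = √(2.69e+05 + 11000 + 21600) = 549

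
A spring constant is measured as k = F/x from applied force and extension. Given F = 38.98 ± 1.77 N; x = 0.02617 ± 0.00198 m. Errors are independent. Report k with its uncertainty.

1489 ± 131 N/m

Relative error in a monomial: (δk/k)² = Σ (nᵢ · δxᵢ/xᵢ)².
  (1·δF/F)² = (1×0.0454)² = 0.00206;  (-1·δx/x)² = (-1×0.0757)² = 0.00572
δk/k = √(0.00779) = 0.0882
k = 1489 N/m, so δk = 0.0882 × 1489 = 131 N/m.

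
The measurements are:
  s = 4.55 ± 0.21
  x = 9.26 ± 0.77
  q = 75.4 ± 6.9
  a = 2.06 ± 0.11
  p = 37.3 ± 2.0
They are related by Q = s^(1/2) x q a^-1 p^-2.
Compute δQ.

0.0903

Q is a product of powers, so relative uncertainties combine in quadrature:
  (½·δs/s)² = (0.5×0.0462)² = 0.000533;  (1·δx/x)² = (1×0.0832)² = 0.00691;  (1·δq/q)² = (1×0.0915)² = 0.00837;  (-1·δa/a)² = (-1×0.0534)² = 0.00285;  (-2·δp/p)² = (-2×0.0536)² = 0.0115
δQ/Q = √(0.0302) = 0.174
Q = 0.520, so δQ = 0.174 × 0.520 = 0.0903.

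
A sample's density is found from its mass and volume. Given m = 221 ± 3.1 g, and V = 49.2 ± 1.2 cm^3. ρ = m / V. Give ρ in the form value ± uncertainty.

4.49 ± 0.126 g/cm^3

Since ρ is a product/quotient, work with relative uncertainties:
  (1·δm/m)² = (1×0.0140)² = 0.000197;  (-1·δV/V)² = (-1×0.0244)² = 0.000595
δρ/ρ = √(0.000792) = 0.0281
ρ = 4.49 g/cm^3, so δρ = 0.0281 × 4.49 = 0.126 g/cm^3.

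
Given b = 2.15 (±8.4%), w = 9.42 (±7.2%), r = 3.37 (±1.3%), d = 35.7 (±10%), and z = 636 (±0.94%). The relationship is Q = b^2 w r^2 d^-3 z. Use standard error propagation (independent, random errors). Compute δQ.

2.44

Products/powers → add relative errors in quadrature, weighted by exponent:
  (2·δb/b)² = (2×0.0840)² = 0.0282;  (1·δw/w)² = (1×0.0720)² = 0.00518;  (2·δr/r)² = (2×0.0130)² = 0.000676;  (-3·δd/d)² = (-3×0.100)² = 0.0900;  (1·δz/z)² = (1×0.00940)² = 8.84e-05
δQ/Q = √(0.124) = 0.352
Q = 6.91, so δQ = 0.352 × 6.91 = 2.44.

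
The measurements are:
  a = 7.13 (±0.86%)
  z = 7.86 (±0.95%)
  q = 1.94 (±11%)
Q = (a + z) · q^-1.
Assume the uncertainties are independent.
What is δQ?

0.851

Let u = a + z = 15.0. δu = √(δa² + δz²) = √(0.00376 + 0.00558) = 0.0966, so δu/u = 0.00645.
Q is then a monomial in u, q:
δQ/Q = √((δu/u)² + (-1·δq/q)²) = √(4.15e-05 + 0.0121) = 0.110
Q = 7.73, so δQ = 0.110 × 7.73 = 0.851.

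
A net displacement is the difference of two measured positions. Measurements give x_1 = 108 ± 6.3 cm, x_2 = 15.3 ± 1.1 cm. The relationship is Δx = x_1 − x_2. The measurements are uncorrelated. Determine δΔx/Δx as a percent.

6.90%

Absolute uncertainties add in quadrature for a linear combination:
  (δx_1)² = 39.7;  (δx_2)² = 1.21
δΔx = √(40.9) = 6.40 cm
Δx = 92.7 cm, so δΔx/Δx = 6.40/92.7 = 0.0690.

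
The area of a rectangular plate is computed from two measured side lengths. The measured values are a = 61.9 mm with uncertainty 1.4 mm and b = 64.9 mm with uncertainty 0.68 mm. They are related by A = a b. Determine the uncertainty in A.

100 mm^2

For a monomial A ∝ a, b, fractional errors add in quadrature:
  (1·δa/a)² = (1×0.0226)² = 0.000512;  (1·δb/b)² = (1×0.0105)² = 0.000110
δA/A = √(0.000621) = 0.0249
A = 4020 mm^2, so δA = 0.0249 × 4020 = 100 mm^2.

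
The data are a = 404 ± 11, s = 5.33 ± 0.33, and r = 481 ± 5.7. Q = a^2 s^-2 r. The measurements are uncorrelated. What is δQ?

3.75e+05

For a monomial Q ∝ a^2, s^-2, r, fractional errors add in quadrature:
  (2·δa/a)² = (2×0.0272)² = 0.00297;  (-2·δs/s)² = (-2×0.0619)² = 0.0153;  (1·δr/r)² = (1×0.0119)² = 0.000140
δQ/Q = √(0.0184) = 0.136
Q = 2.76e+06, so δQ = 0.136 × 2.76e+06 = 3.75e+05.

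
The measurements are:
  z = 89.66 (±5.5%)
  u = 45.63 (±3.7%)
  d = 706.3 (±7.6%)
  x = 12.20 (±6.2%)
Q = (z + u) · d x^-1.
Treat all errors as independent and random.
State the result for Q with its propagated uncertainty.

Let w = z + u = 135.3. δw = √(δz² + δu²) = √(24.3 + 2.85) = 5.21, so δw/w = 0.0385.
Q is then a monomial in w, d, x:
δQ/Q = √((δw/w)² + (1·δd/d)² + (-1·δx/x)²) = √(0.00148 + 0.00578 + 0.00384) = 0.105
Q = 7832, so δQ = 0.105 × 7832 = 825.

7832 ± 825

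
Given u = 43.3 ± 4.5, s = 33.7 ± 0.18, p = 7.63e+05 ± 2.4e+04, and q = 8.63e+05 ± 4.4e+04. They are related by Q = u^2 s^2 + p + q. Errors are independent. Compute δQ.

Let w = u^2·s^2 = 2.13e+06. δw/w = √((2·δu/u)² + (2·δs/s)²) = √(0.0432 + 0.000114) = 0.208, so δw = 4.43e+05.
Q = w + p + q: δQ = √(δw² + δp² + δq²) = √(1.96e+11 + 5.76e+08 + 1.94e+09) = 4.46e+05

4.46e+05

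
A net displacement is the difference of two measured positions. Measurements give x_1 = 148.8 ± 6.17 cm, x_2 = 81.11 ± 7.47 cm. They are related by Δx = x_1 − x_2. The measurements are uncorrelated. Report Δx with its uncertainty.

Δx is a linear combination, so absolute uncertainties add in quadrature:
  (δx_1)² = 38.1;  (δx_2)² = 55.8
δΔx = √(93.9) = 9.69 cm
Δx = 67.69 cm.

67.69 ± 9.69 cm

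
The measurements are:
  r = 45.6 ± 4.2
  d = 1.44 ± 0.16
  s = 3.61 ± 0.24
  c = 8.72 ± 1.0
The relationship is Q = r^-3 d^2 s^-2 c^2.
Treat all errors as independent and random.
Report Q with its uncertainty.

Each factor contributes (exponent × relative error)² to (δQ/Q)²:
  (-3·δr/r)² = (-3×0.0921)² = 0.0764;  (2·δd/d)² = (2×0.111)² = 0.0494;  (-2·δs/s)² = (-2×0.0665)² = 0.0177;  (2·δc/c)² = (2×0.115)² = 0.0526
δQ/Q = √(0.196) = 0.443
Q = 0.000128, so δQ = 0.443 × 0.000128 = 5.65e-05.

(1.28 ± 0.565) × 10^-4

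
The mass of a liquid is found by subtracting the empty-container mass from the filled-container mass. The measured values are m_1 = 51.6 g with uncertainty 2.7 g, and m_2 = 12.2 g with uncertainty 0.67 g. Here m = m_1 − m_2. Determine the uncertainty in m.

For a sum/difference, combine absolute errors in quadrature:
  (δm_1)² = 7.29;  (δm_2)² = 0.449
δm = √(7.74) = 2.78 g

2.78 g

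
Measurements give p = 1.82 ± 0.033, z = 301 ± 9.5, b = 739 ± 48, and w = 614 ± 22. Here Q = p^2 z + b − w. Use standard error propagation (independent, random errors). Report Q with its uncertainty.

Let h = p^2·z = 997. δh/h = √((2·δp/p)² + (1·δz/z)²) = √(0.00132 + 0.000996) = 0.0481, so δh = 47.9.
Q = h + b − w: δQ = √(δh² + δb² + δw²) = √(2300 + 2300 + 484) = 71.3
Q = 1120.

1120 ± 71.3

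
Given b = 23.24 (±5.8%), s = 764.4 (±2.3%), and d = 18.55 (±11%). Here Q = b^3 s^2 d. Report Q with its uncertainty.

(1.360 ± 0.287) × 10^11

Products/powers → add relative errors in quadrature, weighted by exponent:
  (3·δb/b)² = (3×0.0580)² = 0.0303;  (2·δs/s)² = (2×0.0230)² = 0.00212;  (1·δd/d)² = (1×0.110)² = 0.0121
δQ/Q = √(0.0445) = 0.211
Q = 1.36e+11, so δQ = 0.211 × 1.36e+11 = 2.87e+10.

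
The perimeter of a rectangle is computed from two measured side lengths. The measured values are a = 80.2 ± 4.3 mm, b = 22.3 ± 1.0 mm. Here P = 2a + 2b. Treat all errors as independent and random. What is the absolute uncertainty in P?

For a sum/difference, combine absolute errors in quadrature:
  (2·δa)² = 74.0;  (2·δb)² = 4.00
δP = √(78.0) = 8.83 mm

8.83 mm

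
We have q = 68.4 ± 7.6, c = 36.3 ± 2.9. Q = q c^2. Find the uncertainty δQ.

17500

Relative error in a monomial: (δQ/Q)² = Σ (nᵢ · δxᵢ/xᵢ)².
  (1·δq/q)² = (1×0.111)² = 0.0123;  (2·δc/c)² = (2×0.0799)² = 0.0255
δQ/Q = √(0.0379) = 0.195
Q = 90100, so δQ = 0.195 × 90100 = 17500.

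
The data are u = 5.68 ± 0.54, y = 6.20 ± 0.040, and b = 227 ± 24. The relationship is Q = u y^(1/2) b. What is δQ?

Since Q is a product/quotient, work with relative uncertainties:
  (1·δu/u)² = (1×0.0951)² = 0.00904;  (½·δy/y)² = (0.5×0.00645)² = 1.04e-05;  (1·δb/b)² = (1×0.106)² = 0.0112
δQ/Q = √(0.0202) = 0.142
Q = 3210, so δQ = 0.142 × 3210 = 457.

457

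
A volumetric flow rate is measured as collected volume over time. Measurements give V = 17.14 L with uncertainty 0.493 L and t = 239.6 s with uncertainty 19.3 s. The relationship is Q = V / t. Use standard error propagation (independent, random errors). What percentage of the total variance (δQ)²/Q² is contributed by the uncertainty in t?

(δQ/Q)² = (1·δV/V)² + (-1·δt/t)²
  V term: (1×0.0288)² = 0.000827
  t term: (-1×0.0806)² = 0.00649
Total = 0.00732. Share from t = 0.00649/0.00732 = 0.887.

88.7%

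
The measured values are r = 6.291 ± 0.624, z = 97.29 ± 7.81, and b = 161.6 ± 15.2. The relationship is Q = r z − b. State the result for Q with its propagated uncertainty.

Let p = r·z = 612.1. δp/p = √((1·δr/r)² + (1·δz/z)²) = √(0.00984 + 0.00644) = 0.128, so δp = 78.1.
Q = p − b: δQ = √(δp² + δb²) = √(6100 + 231) = 79.6
Q = 450.5.

450.5 ± 79.6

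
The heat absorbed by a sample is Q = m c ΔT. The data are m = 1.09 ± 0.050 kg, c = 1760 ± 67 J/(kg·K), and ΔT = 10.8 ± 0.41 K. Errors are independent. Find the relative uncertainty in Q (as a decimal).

0.0707

Q is a product of powers, so relative uncertainties combine in quadrature:
  (1·δm/m)² = (1×0.0459)² = 0.00210;  (1·δc/c)² = (1×0.0381)² = 0.00145;  (1·δΔT/ΔT)² = (1×0.0380)² = 0.00144
δQ/Q = √(0.00499) = 0.0707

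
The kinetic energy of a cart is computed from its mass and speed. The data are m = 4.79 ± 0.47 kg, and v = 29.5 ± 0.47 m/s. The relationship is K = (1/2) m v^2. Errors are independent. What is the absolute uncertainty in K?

K is a product of powers, so relative uncertainties combine in quadrature:
  (1·δm/m)² = (1×0.0981)² = 0.00963;  (2·δv/v)² = (2×0.0159)² = 0.00102
δK/K = √(0.0106) = 0.103
K = 2080 J, so δK = 0.103 × 2080 = 215 J.

215 J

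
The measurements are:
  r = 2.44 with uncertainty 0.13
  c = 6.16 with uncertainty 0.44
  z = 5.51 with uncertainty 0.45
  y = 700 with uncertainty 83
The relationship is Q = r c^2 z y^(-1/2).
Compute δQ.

3.53

For a monomial Q ∝ r, c^2, z, y^(-1/2), fractional errors add in quadrature:
  (1·δr/r)² = (1×0.0533)² = 0.00284;  (2·δc/c)² = (2×0.0714)² = 0.0204;  (1·δz/z)² = (1×0.0817)² = 0.00667;  (−½·δy/y)² = (-0.5×0.119)² = 0.00351
δQ/Q = √(0.0334) = 0.183
Q = 19.3, so δQ = 0.183 × 19.3 = 3.53.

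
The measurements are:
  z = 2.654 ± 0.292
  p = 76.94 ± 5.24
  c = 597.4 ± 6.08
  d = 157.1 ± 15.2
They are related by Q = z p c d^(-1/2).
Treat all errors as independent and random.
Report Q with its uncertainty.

Relative error in a monomial: (δQ/Q)² = Σ (nᵢ · δxᵢ/xᵢ)².
  (1·δz/z)² = (1×0.110)² = 0.0121;  (1·δp/p)² = (1×0.0681)² = 0.00464;  (1·δc/c)² = (1×0.0102)² = 0.000104;  (−½·δd/d)² = (-0.5×0.0968)² = 0.00234
δQ/Q = √(0.0192) = 0.139
Q = 9733, so δQ = 0.139 × 9733 = 1350.

9733 ± 1350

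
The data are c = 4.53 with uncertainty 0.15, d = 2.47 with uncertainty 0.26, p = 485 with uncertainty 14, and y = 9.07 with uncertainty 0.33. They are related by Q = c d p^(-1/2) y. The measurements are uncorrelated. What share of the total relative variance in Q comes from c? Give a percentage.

(δQ/Q)² = (1·δc/c)² + (1·δd/d)² + (−½·δp/p)² + (1·δy/y)²
  c term: (1×0.0331)² = 0.00110
  d term: (1×0.105)² = 0.0111
  p term: (-0.5×0.0289)² = 0.000208
  y term: (1×0.0364)² = 0.00132
Total = 0.0137. Share from c = 0.00110/0.0137 = 0.0800.

8.00%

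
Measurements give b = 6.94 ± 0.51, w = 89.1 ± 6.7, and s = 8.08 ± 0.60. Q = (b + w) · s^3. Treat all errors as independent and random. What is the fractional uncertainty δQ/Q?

Let u = b + w = 96.0. δu = √(δb² + δw²) = √(0.260 + 44.9) = 6.72, so δu/u = 0.0700.
Q is then a monomial in u, s:
δQ/Q = √((δu/u)² + (3·δs/s)²) = √(0.00490 + 0.0496) = 0.234

0.234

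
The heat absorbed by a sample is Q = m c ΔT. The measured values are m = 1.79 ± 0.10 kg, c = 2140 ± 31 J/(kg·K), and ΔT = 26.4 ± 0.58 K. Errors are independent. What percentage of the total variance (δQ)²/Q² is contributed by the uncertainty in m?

(δQ/Q)² = (1·δm/m)² + (1·δc/c)² + (1·δΔT/ΔT)²
  m term: (1×0.0559)² = 0.00312
  c term: (1×0.0145)² = 0.000210
  ΔT term: (1×0.0220)² = 0.000483
Total = 0.00381. Share from m = 0.00312/0.00381 = 0.818.

81.8%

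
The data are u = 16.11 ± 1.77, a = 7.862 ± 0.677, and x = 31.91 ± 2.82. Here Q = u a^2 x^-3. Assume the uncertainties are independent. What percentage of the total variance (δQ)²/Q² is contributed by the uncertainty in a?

26.5%

(δQ/Q)² = (1·δu/u)² + (2·δa/a)² + (-3·δx/x)²
  u term: (1×0.110)² = 0.0121
  a term: (2×0.0861)² = 0.0297
  x term: (-3×0.0884)² = 0.0703
Total = 0.112. Share from a = 0.0297/0.112 = 0.265.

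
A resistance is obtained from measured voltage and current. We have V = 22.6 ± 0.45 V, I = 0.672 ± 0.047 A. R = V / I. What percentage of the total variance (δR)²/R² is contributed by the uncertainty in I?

(δR/R)² = (1·δV/V)² + (-1·δI/I)²
  V term: (1×0.0199)² = 0.000396
  I term: (-1×0.0699)² = 0.00489
Total = 0.00529. Share from I = 0.00489/0.00529 = 0.925.

92.5%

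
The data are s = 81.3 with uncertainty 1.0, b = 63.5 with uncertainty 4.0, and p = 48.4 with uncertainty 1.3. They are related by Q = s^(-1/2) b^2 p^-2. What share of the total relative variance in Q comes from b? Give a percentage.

(δQ/Q)² = (−½·δs/s)² + (2·δb/b)² + (-2·δp/p)²
  s term: (-0.5×0.0123)² = 3.78e-05
  b term: (2×0.0630)² = 0.0159
  p term: (-2×0.0269)² = 0.00289
Total = 0.0188. Share from b = 0.0159/0.0188 = 0.844.

84.4%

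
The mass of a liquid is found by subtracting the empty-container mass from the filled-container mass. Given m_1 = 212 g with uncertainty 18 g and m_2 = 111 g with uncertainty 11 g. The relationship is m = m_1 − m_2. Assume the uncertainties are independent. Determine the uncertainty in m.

21.1 g

Sums and differences: (δm)² = Σ (cᵢ δxᵢ)².
  (δm_1)² = 324;  (δm_2)² = 121
δm = √(445) = 21.1 g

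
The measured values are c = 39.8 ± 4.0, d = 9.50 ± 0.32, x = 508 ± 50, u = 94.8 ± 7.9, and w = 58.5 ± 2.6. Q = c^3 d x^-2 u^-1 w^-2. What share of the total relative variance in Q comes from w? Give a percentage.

(δQ/Q)² = (3·δc/c)² + (1·δd/d)² + (-2·δx/x)² + (-1·δu/u)² + (-2·δw/w)²
  c term: (3×0.101)² = 0.0909
  d term: (1×0.0337)² = 0.00113
  x term: (-2×0.0984)² = 0.0388
  u term: (-1×0.0833)² = 0.00694
  w term: (-2×0.0444)² = 0.00790
Total = 0.146. Share from w = 0.00790/0.146 = 0.0543.

5.43%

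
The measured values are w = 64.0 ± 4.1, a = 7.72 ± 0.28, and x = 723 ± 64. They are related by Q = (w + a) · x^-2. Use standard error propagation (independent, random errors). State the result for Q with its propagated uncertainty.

Let u = w + a = 71.7. δu = √(δw² + δa²) = √(16.8 + 0.0784) = 4.11, so δu/u = 0.0573.
Q is then a monomial in u, x:
δQ/Q = √((δu/u)² + (-2·δx/x)²) = √(0.00328 + 0.0313) = 0.186
Q = 0.000137, so δQ = 0.186 × 0.000137 = 2.55e-05.

(1.37 ± 0.255) × 10^-4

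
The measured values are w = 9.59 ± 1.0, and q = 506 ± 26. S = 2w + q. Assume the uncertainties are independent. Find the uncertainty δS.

26.1

S is a linear combination, so absolute uncertainties add in quadrature:
  (2·δw)² = 4.00;  (δq)² = 676
δS = √(680) = 26.1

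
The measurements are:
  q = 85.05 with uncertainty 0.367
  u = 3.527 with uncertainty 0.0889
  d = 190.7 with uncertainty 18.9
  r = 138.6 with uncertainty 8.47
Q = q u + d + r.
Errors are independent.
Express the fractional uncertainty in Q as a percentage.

Let p = q·u = 300.0. δp/p = √((1·δq/q)² + (1·δu/u)²) = √(1.86e-05 + 0.000635) = 0.0256, so δp = 7.67.
Q = p + d + r: δQ = √(δp² + δd² + δr²) = √(58.8 + 357 + 71.7) = 22.1
Q = 629.3, so δQ/Q = 22.1/629.3 = 0.0351.

3.51%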